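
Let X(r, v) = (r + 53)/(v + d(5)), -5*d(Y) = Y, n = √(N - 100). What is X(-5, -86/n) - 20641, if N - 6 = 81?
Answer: -152929793/7409 - 4128*I*√13/7409 ≈ -20641.0 - 2.0089*I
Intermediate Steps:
N = 87 (N = 6 + 81 = 87)
n = I*√13 (n = √(87 - 100) = √(-13) = I*√13 ≈ 3.6056*I)
d(Y) = -Y/5
X(r, v) = (53 + r)/(-1 + v) (X(r, v) = (r + 53)/(v - ⅕*5) = (53 + r)/(v - 1) = (53 + r)/(-1 + v))
X(-5, -86/n) - 20641 = (53 - 5)/(-1 - 86*(-I*√13/13)) - 20641 = 48/(-1 - (-86)*I*√13/13) - 20641 = 48/(-1 + 86*I*√13/13) - 20641 = -20641 + 48/(-1 + 86*I*√13/13)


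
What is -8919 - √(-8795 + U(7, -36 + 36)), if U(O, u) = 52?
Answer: -8919 - I*√8743 ≈ -8919.0 - 93.504*I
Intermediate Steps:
-8919 - √(-8795 + U(7, -36 + 36)) = -8919 - √(-8795 + 52) = -8919 - √(-8743) = -8919 - I*√8743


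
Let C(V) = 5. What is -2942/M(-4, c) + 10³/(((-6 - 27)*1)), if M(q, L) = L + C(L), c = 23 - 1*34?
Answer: 15181/33 ≈ 460.03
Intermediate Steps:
c = -11 (c = 23 - 34 = -11)
M(q, L) = 5 + L (M(q, L) = L + 5 = 5 + L)
-2942/M(-4, c) + 10³/(((-6 - 27)*1)) = -2942/(5 - 11) + 10³/(((-6 - 27)*1)) = -2942/(-6) + 1000/((-33*1)) = -2942*(-⅙) + 1000/(-33) = 1471/3 + 1000*(-1/33) = 1471/3 - 1000/33 = 15181/33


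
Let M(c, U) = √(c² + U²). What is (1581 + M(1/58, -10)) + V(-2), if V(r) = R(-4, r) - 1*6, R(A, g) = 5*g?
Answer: 1565 + √336401/58 ≈ 1575.0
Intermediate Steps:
V(r) = -6 + 5*r (V(r) = 5*r - 1*6 = 5*r - 6 = -6 + 5*r)
M(c, U) = √(U² + c²)
(1581 + M(1/58, -10)) + V(-2) = (1581 + √((-10)² + (1/58)²)) + (-6 + 5*(-2)) = (1581 + √(100 + (1/58)²)) + (-6 - 10) = (1581 + √(100 + 1/3364)) - 16 = (1581 + √(336401/3364)) - 16 = (1581 + √336401/58) - 16 = 1565 + √336401/58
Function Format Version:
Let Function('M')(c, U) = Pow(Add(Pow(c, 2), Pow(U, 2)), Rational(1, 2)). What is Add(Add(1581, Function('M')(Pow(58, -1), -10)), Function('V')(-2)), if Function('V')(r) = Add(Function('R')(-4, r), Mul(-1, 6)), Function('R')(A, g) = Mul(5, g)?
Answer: Add(1565, Mul(Rational(1, 58), Pow(336401, Rational(1, 2)))) ≈ 1575.0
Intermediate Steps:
Function('V')(r) = Add(-6, Mul(5, r)) (Function('V')(r) = Add(Mul(5, r), Mul(-1, 6)) = Add(Mul(5, r), -6) = Add(-6, Mul(5, r)))
Function('M')(c, U) = Pow(Add(Pow(U, 2), Pow(c, 2)), Rational(1, 2))
Add(Add(1581, Function('M')(Pow(58, -1), -10)), Function('V')(-2)) = Add(Add(1581, Pow(Add(Pow(-10, 2), Pow(Pow(58, -1), 2)), Rational(1, 2))), Add(-6, Mul(5, -2))) = Add(Add(1581, Pow(Add(100, Pow(Rational(1, 58), 2)), Rational(1, 2))), Add(-6, -10)) = Add(Add(1581, Pow(Add(100, Rational(1, 3364)), Rational(1, 2))), -16) = Add(Add(1581, Pow(Rational(336401, 3364), Rational(1, 2))), -16) = Add(Add(1581, Mul(Rational(1, 58), Pow(336401, Rational(1, 2)))), -16) = Add(1565, Mul(Rational(1, 58), Pow(336401, Rational(1, 2))))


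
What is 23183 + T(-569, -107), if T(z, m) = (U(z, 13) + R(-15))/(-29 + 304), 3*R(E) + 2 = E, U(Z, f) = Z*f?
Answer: 19103767/825 ≈ 23156.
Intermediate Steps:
R(E) = -2/3 + E/3
T(z, m) = -17/825 + 13*z/275 (T(z, m) = (z*13 + (-2/3 + (1/3)*(-15)))/(-29 + 304) = (13*z + (-2/3 - 5))/275 = (13*z - 17/3)*(1/275) = (-17/3 + 13*z)*(1/275) = -17/825 + 13*z/275)
23183 + T(-569, -107) = 23183 + (-17/825 + (13/275)*(-569)) = 23183 + (-17/825 - 7397/275) = 23183 - 22208/825 = 19103767/825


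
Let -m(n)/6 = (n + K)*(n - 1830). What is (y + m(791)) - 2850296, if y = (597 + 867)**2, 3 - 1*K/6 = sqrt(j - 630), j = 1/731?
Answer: 4336306 - 37404*I*sqrt(336646699)/731 ≈ 4.3363e+6 - 9.3883e+5*I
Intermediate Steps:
j = 1/731 ≈ 0.0013680
K = 18 - 6*I*sqrt(336646699)/731 (K = 18 - 6*sqrt(1/731 - 630) = 18 - 6*I*sqrt(336646699)/731 ≈ 18.0 - 150.6*I)
y = 2143296 (y = 1464**2 = 2143296)
m(n) = -6*(-1830 + n)*(18 + n - 6*I*sqrt(336646699)/731) (m(n) = -6*(n + (18 - 6*I*sqrt(336646699)/731))*(n - 1830) = -6*(18 + n - 6*I*sqrt(336646699)/731)*(-1830 + n) = -6*(-1830 + n)*(18 + n - 6*I*sqrt(336646699)/731))
(y + m(791)) - 2850296 = (2143296 + (197640 - 6*791**2 + 10872*791 - 65880*I*sqrt(336646699)/731 + (36/731)*I*791*sqrt(336646699))) - 2850296 = (2143296 + (197640 - 6*625681 + 8599752 - 65880*I*sqrt(336646699)/731 + 28476*I*sqrt(336646699)/731)) - 2850296 = (2143296 + (197640 - 3754086 + 8599752 - 65880*I*sqrt(336646699)/731 + 28476*I*sqrt(336646699)/731)) - 2850296 = (2143296 + (5043306 - 37404*I*sqrt(336646699)/731)) - 2850296 = (7186602 - 37404*I*sqrt(336646699)/731) - 2850296 = 4336306 - 37404*I*sqrt(336646699)/731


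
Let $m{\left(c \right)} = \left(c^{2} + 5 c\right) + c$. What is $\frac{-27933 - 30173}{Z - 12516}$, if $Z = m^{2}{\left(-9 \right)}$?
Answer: $\frac{58106}{11787} \approx 4.9297$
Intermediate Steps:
$m{\left(c \right)} = c^{2} + 6 c$
$Z = 729$ ($Z = \left(- 9 \left(6 - 9\right)\right)^{2} = \left(\left(-9\right) \left(-3\right)\right)^{2} = 27^{2} = 729$)
$\frac{-27933 - 30173}{Z - 12516} = \frac{-27933 - 30173}{729 - 12516} = - \frac{58106}{-11787} = \left(-58106\right) \left(- \frac{1}{11787}\right) = \frac{58106}{11787}$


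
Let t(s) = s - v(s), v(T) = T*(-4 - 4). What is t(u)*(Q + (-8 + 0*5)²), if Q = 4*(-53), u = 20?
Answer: -26640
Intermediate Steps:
v(T) = -8*T (v(T) = T*(-8) = -8*T)
Q = -212
t(s) = 9*s (t(s) = s - (-8)*s = s + 8*s = 9*s)
t(u)*(Q + (-8 + 0*5)²) = (9*20)*(-212 + (-8 + 0*5)²) = 180*(-212 + (-8 + 0)²) = 180*(-212 + (-8)²) = 180*(-212 + 64) = 180*(-148) = -26640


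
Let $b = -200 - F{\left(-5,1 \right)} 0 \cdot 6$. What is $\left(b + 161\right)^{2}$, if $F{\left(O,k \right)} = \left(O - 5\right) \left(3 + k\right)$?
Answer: $1521$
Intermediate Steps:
$F{\left(O,k \right)} = \left(-5 + O\right) \left(3 + k\right)$
$b = -200$ ($b = -200 - \left(-15 - 5 + 3 \left(-5\right) - 5\right) 0 \cdot 6 = -200 - \left(-15 - 5 - 15 - 5\right) 0 \cdot 6 = -200 - \left(-40\right) 0 \cdot 6 = -200 - 0 \cdot 6 = -200 - 0 = -200 + 0 = -200$)
$\left(b + 161\right)^{2} = \left(-200 + 161\right)^{2} = \left(-39\right)^{2} = 1521$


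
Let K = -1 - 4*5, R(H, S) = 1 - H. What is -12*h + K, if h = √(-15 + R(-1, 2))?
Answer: -21 - 12*I*√13 ≈ -21.0 - 43.267*I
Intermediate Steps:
K = -21 (K = -1 - 20 = -21)
h = I*√13 (h = √(-15 + (1 - 1*(-1))) = √(-15 + (1 + 1)) = √(-15 + 2) = √(-13) = I*√13 ≈ 3.6056*I)
-12*h + K = -12*I*√13 - 21 = -21 - 12*I*√13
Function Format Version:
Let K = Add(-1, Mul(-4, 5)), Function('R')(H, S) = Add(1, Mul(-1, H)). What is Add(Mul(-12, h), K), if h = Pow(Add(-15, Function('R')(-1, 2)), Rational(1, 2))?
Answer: Add(-21, Mul(-12, I, Pow(13, Rational(1, 2)))) ≈ Add(-21.000, Mul(-43.267, I))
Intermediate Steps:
K = -21 (K = Add(-1, -20) = -21)
h = Mul(I, Pow(13, Rational(1, 2))) (h = Pow(Add(-15, Add(1, Mul(-1, -1))), Rational(1, 2)) = Pow(Add(-15, Add(1, 1)), Rational(1, 2)) = Pow(Add(-15, 2), Rational(1, 2)) = Pow(-13, Rational(1, 2)) = Mul(I, Pow(13, Rational(1, 2))) ≈ Mul(3.6056, I))
Add(Mul(-12, h), K) = Add(Mul(-12, Mul(I, Pow(13, Rational(1, 2)))), -21) = Add(Mul(-12, I, Pow(13, Rational(1, 2))), -21) = Add(-21, Mul(-12, I, Pow(13, Rational(1, 2))))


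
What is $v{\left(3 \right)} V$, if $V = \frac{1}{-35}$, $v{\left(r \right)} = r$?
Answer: $- \frac{3}{35} \approx -0.085714$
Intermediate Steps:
$V = - \frac{1}{35} \approx -0.028571$
$v{\left(3 \right)} V = 3 \left(- \frac{1}{35}\right) = - \frac{3}{35}$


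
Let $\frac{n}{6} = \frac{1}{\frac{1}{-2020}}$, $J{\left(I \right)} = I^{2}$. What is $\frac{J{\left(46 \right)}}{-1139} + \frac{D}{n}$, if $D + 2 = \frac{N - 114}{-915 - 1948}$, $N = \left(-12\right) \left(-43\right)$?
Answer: $- \frac{9177161146}{4940349855} \approx -1.8576$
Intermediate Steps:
$N = 516$
$D = - \frac{6128}{2863}$ ($D = -2 + \frac{516 - 114}{-915 - 1948} = -2 + \frac{402}{-2863} = -2 + 402 \left(- \frac{1}{2863}\right) = -2 - \frac{402}{2863} = - \frac{6128}{2863} \approx -2.1404$)
$n = -12120$ ($n = \frac{6}{\frac{1}{-2020}} = \frac{6}{- \frac{1}{2020}} = 6 \left(-2020\right) = -12120$)
$\frac{J{\left(46 \right)}}{-1139} + \frac{D}{n} = \frac{46^{2}}{-1139} - \frac{6128}{2863 \left(-12120\right)} = 2116 \left(- \frac{1}{1139}\right) - - \frac{766}{4337445} = - \frac{2116}{1139} + \frac{766}{4337445} = - \frac{9177161146}{4940349855}$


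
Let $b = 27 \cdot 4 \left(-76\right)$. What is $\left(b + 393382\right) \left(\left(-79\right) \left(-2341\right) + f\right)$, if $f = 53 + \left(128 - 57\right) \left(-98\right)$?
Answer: $68574067916$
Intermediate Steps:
$f = -6905$ ($f = 53 + 71 \left(-98\right) = 53 - 6958 = -6905$)
$b = -8208$ ($b = 108 \left(-76\right) = -8208$)
$\left(b + 393382\right) \left(\left(-79\right) \left(-2341\right) + f\right) = \left(-8208 + 393382\right) \left(\left(-79\right) \left(-2341\right) - 6905\right) = 385174 \left(184939 - 6905\right) = 385174 \cdot 178034 = 68574067916$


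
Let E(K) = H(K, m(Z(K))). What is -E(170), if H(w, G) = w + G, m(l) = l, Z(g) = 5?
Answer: -175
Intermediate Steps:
H(w, G) = G + w
E(K) = 5 + K
-E(170) = -(5 + 170) = -1*175 = -175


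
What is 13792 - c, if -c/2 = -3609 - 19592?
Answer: -32610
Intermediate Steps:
c = 46402 (c = -2*(-3609 - 19592) = -2*(-23201) = 46402)
13792 - c = 13792 - 1*46402 = 13792 - 46402 = -32610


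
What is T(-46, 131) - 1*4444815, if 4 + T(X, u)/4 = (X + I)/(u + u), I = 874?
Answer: -582271205/131 ≈ -4.4448e+6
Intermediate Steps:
T(X, u) = -16 + 2*(874 + X)/u (T(X, u) = -16 + 4*((X + 874)/(u + u)) = -16 + 4*((874 + X)/((2*u))) = -16 + 4*((874 + X)*(1/(2*u))) = -16 + 4*((874 + X)/(2*u)) = -16 + 2*(874 + X)/u)
T(-46, 131) - 1*4444815 = 2*(874 - 46 - 8*131)/131 - 1*4444815 = 2*(1/131)*(874 - 46 - 1048) - 4444815 = 2*(1/131)*(-220) - 4444815 = -440/131 - 4444815 = -582271205/131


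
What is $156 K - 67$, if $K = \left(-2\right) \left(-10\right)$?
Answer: $3053$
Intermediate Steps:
$K = 20$
$156 K - 67 = 156 \cdot 20 - 67 = 3120 - 67 = 3053$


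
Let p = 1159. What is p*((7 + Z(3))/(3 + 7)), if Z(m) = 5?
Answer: 6954/5 ≈ 1390.8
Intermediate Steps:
p*((7 + Z(3))/(3 + 7)) = 1159*((7 + 5)/(3 + 7)) = 1159*(12/10) = 1159*(12*(⅒)) = 1159*(6/5) = 6954/5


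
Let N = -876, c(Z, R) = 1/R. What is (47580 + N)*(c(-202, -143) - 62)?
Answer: -414124368/143 ≈ -2.8960e+6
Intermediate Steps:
(47580 + N)*(c(-202, -143) - 62) = (47580 - 876)*(1/(-143) - 62) = 46704*(-1/143 - 62) = 46704*(-8867/143) = -414124368/143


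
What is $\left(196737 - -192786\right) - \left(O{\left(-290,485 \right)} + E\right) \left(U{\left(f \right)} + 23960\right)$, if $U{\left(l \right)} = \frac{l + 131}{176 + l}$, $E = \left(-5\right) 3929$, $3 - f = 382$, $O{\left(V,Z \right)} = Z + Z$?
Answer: $\frac{90916663569}{203} \approx 4.4787 \cdot 10^{8}$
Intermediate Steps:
$O{\left(V,Z \right)} = 2 Z$
$f = -379$ ($f = 3 - 382 = -379$)
$E = -19645$
$U{\left(l \right)} = \frac{131 + l}{176 + l}$
$\left(196737 - -192786\right) - \left(O{\left(-290,485 \right)} + E\right) \left(U{\left(f \right)} + 23960\right) = \left(196737 - -192786\right) - \left(2 \cdot 485 - 19645\right) \left(\frac{131 - 379}{176 - 379} + 23960\right) = \left(196737 + 192786\right) - \left(970 - 19645\right) \left(\frac{1}{-203} \left(-248\right) + 23960\right) = 389523 - - 18675 \left(\left(- \frac{1}{203}\right) \left(-248\right) + 23960\right) = 389523 - - 18675 \left(\frac{248}{203} + 23960\right) = 389523 - \left(-18675\right) \frac{4864128}{203} = 389523 - - \frac{90837590400}{203} = 389523 + \frac{90837590400}{203} = \frac{90916663569}{203}$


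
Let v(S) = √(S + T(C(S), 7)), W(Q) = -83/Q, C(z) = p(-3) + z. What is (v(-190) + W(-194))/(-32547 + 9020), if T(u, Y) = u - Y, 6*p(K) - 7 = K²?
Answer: -83/4564238 - I*√3459/70581 ≈ -1.8185e-5 - 0.00083327*I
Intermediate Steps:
p(K) = 7/6 + K²/6
C(z) = 8/3 + z (C(z) = (7/6 + (⅙)*(-3)²) + z = (7/6 + (⅙)*9) + z = (7/6 + 3/2) + z = 8/3 + z)
v(S) = √(-13/3 + 2*S) (v(S) = √(S + ((8/3 + S) - 1*7)) = √(S + ((8/3 + S) - 7)) = √(S + (-13/3 + S)) = √(-13/3 + 2*S))
(v(-190) + W(-194))/(-32547 + 9020) = (√(-39 + 18*(-190))/3 - 83/(-194))/(-32547 + 9020) = (√(-39 - 3420)/3 - 83*(-1/194))/(-23527) = (√(-3459)/3 + 83/194)*(-1/23527) = ((I*√3459)/3 + 83/194)*(-1/23527) = (I*√3459/3 + 83/194)*(-1/23527) = (83/194 + I*√3459/3)*(-1/23527) = -83/4564238 - I*√3459/70581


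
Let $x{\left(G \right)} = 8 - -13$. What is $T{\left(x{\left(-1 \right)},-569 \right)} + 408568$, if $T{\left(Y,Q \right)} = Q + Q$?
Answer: $407430$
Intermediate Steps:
$x{\left(G \right)} = 21$ ($x{\left(G \right)} = 8 + 13 = 21$)
$T{\left(Y,Q \right)} = 2 Q$
$T{\left(x{\left(-1 \right)},-569 \right)} + 408568 = 2 \left(-569\right) + 408568 = -1138 + 408568 = 407430$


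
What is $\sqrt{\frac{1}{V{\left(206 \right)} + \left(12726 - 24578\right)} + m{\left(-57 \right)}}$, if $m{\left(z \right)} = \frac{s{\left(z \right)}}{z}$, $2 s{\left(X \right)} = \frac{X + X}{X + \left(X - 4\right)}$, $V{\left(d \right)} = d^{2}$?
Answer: $\frac{i \sqrt{6871819562}}{902228} \approx 0.09188 i$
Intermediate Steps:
$s{\left(X \right)} = \frac{X}{-4 + 2 X}$ ($s{\left(X \right)} = \frac{\left(X + X\right) \frac{1}{X + \left(X - 4\right)}}{2} = \frac{2 X \frac{1}{X + \left(-4 + X\right)}}{2} = \frac{2 X \frac{1}{-4 + 2 X}}{2} = \frac{X}{-4 + 2 X}$)
$m{\left(z \right)} = \frac{1}{2 \left(-2 + z\right)}$ ($m{\left(z \right)} = \frac{\frac{1}{2} z \frac{1}{-2 + z}}{z} = \frac{1}{2 \left(-2 + z\right)}$)
$\sqrt{\frac{1}{V{\left(206 \right)} + \left(12726 - 24578\right)} + m{\left(-57 \right)}} = \sqrt{\frac{1}{206^{2} + \left(12726 - 24578\right)} + \frac{1}{2 \left(-2 - 57\right)}} = \sqrt{\frac{1}{42436 + \left(12726 - 24578\right)} + \frac{1}{2 \left(-59\right)}} = \sqrt{\frac{1}{42436 - 11852} + \frac{1}{2} \left(- \frac{1}{59}\right)} = \sqrt{\frac{1}{30584} - \frac{1}{118}} = \sqrt{- \frac{15233}{1804456}} = \frac{i \sqrt{6871819562}}{902228}$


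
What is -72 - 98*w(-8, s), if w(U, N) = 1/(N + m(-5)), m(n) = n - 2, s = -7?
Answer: -65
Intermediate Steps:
m(n) = -2 + n
w(U, N) = 1/(-7 + N) (w(U, N) = 1/(N + (-2 - 5)) = 1/(N - 7) = 1/(-7 + N))
-72 - 98*w(-8, s) = -72 - 98/(-7 - 7) = -72 - 98/(-14) = -72 - 98*(-1/14) = -72 + 7 = -65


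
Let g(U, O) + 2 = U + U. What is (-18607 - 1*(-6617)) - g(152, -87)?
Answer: -12292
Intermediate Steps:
g(U, O) = -2 + 2*U (g(U, O) = -2 + (U + U) = -2 + 2*U)
(-18607 - 1*(-6617)) - g(152, -87) = (-18607 - 1*(-6617)) - (-2 + 2*152) = (-18607 + 6617) - (-2 + 304) = -11990 - 1*302 = -11990 - 302 = -12292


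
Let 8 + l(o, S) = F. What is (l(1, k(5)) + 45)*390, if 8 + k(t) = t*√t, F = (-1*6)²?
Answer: 28470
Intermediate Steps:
F = 36 (F = (-6)² = 36)
k(t) = -8 + t^(3/2) (k(t) = -8 + t*√t = -8 + t^(3/2))
l(o, S) = 28 (l(o, S) = -8 + 36 = 28)
(l(1, k(5)) + 45)*390 = (28 + 45)*390 = 73*390 = 28470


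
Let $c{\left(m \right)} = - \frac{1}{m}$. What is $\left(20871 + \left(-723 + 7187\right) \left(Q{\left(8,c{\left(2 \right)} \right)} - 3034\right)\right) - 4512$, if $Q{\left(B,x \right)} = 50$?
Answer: $-19272217$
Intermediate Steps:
$\left(20871 + \left(-723 + 7187\right) \left(Q{\left(8,c{\left(2 \right)} \right)} - 3034\right)\right) - 4512 = \left(20871 + \left(-723 + 7187\right) \left(50 - 3034\right)\right) - 4512 = \left(20871 + 6464 \left(-2984\right)\right) - 4512 = \left(20871 - 19288576\right) - 4512 = -19267705 - 4512 = -19272217$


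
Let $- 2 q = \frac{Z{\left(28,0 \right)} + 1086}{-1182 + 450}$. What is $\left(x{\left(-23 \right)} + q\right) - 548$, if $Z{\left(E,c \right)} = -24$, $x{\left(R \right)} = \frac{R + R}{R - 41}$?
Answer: $- \frac{1066877}{1952} \approx -546.56$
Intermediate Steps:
$x{\left(R \right)} = \frac{2 R}{-41 + R}$
$q = \frac{177}{244}$ ($q = - \frac{\left(-24 + 1086\right) \frac{1}{-1182 + 450}}{2} = - \frac{1062 \frac{1}{-732}}{2} = - \frac{1062 \left(- \frac{1}{732}\right)}{2} = \left(- \frac{1}{2}\right) \left(- \frac{177}{122}\right) = \frac{177}{244} \approx 0.72541$)
$\left(x{\left(-23 \right)} + q\right) - 548 = \left(2 \left(-23\right) \frac{1}{-41 - 23} + \frac{177}{244}\right) - 548 = \left(2 \left(-23\right) \frac{1}{-64} + \frac{177}{244}\right) - 548 = \left(2 \left(-23\right) \left(- \frac{1}{64}\right) + \frac{177}{244}\right) - 548 = \left(\frac{23}{32} + \frac{177}{244}\right) - 548 = \frac{2819}{1952} - 548 = - \frac{1066877}{1952}$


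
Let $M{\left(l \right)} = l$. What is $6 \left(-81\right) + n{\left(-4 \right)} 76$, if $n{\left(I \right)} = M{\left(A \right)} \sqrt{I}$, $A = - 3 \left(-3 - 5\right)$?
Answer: $-486 + 3648 i \approx -486.0 + 3648.0 i$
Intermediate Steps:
$A = 24$ ($A = \left(-3\right) \left(-8\right) = 24$)
$n{\left(I \right)} = 24 \sqrt{I}$
$6 \left(-81\right) + n{\left(-4 \right)} 76 = 6 \left(-81\right) + 24 \sqrt{-4} \cdot 76 = -486 + 24 \cdot 2 i 76 = -486 + 48 i 76 = -486 + 3648 i$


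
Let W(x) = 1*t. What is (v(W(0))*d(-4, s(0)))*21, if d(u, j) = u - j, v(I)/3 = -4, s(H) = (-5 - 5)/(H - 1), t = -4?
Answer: 3528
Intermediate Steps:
s(H) = -10/(-1 + H)
W(x) = -4 (W(x) = 1*(-4) = -4)
v(I) = -12 (v(I) = 3*(-4) = -12)
(v(W(0))*d(-4, s(0)))*21 = -12*(-4 - (-10)/(-1 + 0))*21 = -12*(-4 - (-10)/(-1))*21 = -12*(-4 - (-10)*(-1))*21 = -12*(-4 - 1*10)*21 = -12*(-4 - 10)*21 = -12*(-14)*21 = 168*21 = 3528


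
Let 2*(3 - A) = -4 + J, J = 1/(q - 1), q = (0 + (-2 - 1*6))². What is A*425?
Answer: 267325/126 ≈ 2121.6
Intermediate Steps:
q = 64 (q = (0 + (-2 - 6))² = (0 - 8)² = (-8)² = 64)
J = 1/63 (J = 1/(64 - 1) = 1/63 ≈ 0.015873)
A = 629/126 (A = 3 - (-4 + 1/63)/2 = 3 - ½*(-251/63) = 3 + 251/126 = 629/126 ≈ 4.9921)
A*425 = (629/126)*425 = 267325/126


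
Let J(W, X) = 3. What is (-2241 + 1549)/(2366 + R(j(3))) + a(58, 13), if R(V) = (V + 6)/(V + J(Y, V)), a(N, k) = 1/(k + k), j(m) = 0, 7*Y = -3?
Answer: -1953/7696 ≈ -0.25377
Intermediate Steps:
Y = -3/7 (Y = (1/7)*(-3) = -3/7 ≈ -0.42857)
a(N, k) = 1/(2*k)
R(V) = (6 + V)/(3 + V) (R(V) = (V + 6)/(V + 3) = (6 + V)/(3 + V))
(-2241 + 1549)/(2366 + R(j(3))) + a(58, 13) = (-2241 + 1549)/(2366 + (6 + 0)/(3 + 0)) + (1/2)/13 = -692/(2366 + 6/3) + (1/2)*(1/13) = -692/(2366 + (1/3)*6) + 1/26 = -692/(2366 + 2) + 1/26 = -692/2368 + 1/26 = -692*1/2368 + 1/26 = -173/592 + 1/26 = -1953/7696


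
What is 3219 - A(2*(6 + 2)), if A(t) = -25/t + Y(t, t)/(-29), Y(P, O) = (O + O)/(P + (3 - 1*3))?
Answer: 1494373/464 ≈ 3220.6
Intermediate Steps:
Y(P, O) = 2*O/P (Y(P, O) = (2*O)/(P + (3 - 3)) = (2*O)/(P + 0) = (2*O)/P = 2*O/P)
A(t) = -2/29 - 25/t (A(t) = -25/t + (2*t/t)/(-29) = -25/t + 2*(-1/29) = -25/t - 2/29 = -2/29 - 25/t)
3219 - A(2*(6 + 2)) = 3219 - (-2/29 - 25*1/(2*(6 + 2))) = 3219 - (-2/29 - 25/(2*8)) = 3219 - (-2/29 - 25/16) = 3219 - 1*(-757/464) = 3219 + 757/464 = 1494373/464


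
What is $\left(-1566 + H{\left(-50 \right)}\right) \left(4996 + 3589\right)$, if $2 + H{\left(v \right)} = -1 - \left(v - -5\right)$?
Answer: $-13083540$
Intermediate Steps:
$H{\left(v \right)} = -8 - v$ ($H{\left(v \right)} = -2 - \left(1 + 5 + v\right) = -2 - \left(6 + v\right) = -8 - v$)
$\left(-1566 + H{\left(-50 \right)}\right) \left(4996 + 3589\right) = \left(-1566 - -42\right) \left(4996 + 3589\right) = \left(-1566 + \left(-8 + 50\right)\right) 8585 = \left(-1566 + 42\right) 8585 = \left(-1524\right) 8585 = -13083540$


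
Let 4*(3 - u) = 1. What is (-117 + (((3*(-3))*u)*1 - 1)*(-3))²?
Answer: 25281/16 ≈ 1580.1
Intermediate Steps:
u = 11/4 (u = 3 - ¼*1 = 3 - ¼ = 11/4 ≈ 2.7500)
(-117 + (((3*(-3))*u)*1 - 1)*(-3))² = (-117 + (((3*(-3))*(11/4))*1 - 1)*(-3))² = (-117 + (-9*11/4*1 - 1)*(-3))² = (-117 + (-99/4*1 - 1)*(-3))² = (-117 + (-99/4 - 1)*(-3))² = (-117 - 103/4*(-3))² = (-117 + 309/4)² = (-159/4)² = 25281/16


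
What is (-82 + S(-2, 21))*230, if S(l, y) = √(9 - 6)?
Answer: -18860 + 230*√3 ≈ -18462.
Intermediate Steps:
S(l, y) = √3
(-82 + S(-2, 21))*230 = (-82 + √3)*230 = -18860 + 230*√3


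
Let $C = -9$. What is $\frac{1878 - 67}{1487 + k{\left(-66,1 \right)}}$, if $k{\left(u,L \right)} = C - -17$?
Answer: $\frac{1811}{1495} \approx 1.2114$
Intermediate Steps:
$k{\left(u,L \right)} = 8$ ($k{\left(u,L \right)} = -9 - -17 = -9 + 17 = 8$)
$\frac{1878 - 67}{1487 + k{\left(-66,1 \right)}} = \frac{1878 - 67}{1487 + 8} = \frac{1811}{1495}$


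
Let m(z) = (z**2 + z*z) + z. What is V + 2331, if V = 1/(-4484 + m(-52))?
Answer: 2032633/872 ≈ 2331.0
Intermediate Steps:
m(z) = z + 2*z**2 (m(z) = (z**2 + z**2) + z = 2*z**2 + z = z + 2*z**2)
V = 1/872 (V = 1/(-4484 - 52*(1 + 2*(-52))) = 1/(-4484 - 52*(1 - 104)) = 1/(-4484 - 52*(-103)) = 1/(-4484 + 5356) = 1/872 ≈ 0.0011468)
V + 2331 = 1/872 + 2331 = 2032633/872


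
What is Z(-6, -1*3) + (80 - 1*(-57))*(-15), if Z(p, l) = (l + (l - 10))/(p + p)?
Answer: -6161/3 ≈ -2053.7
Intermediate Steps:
Z(p, l) = (-10 + 2*l)/(2*p) (Z(p, l) = (l + (-10 + l))/((2*p)) = (-10 + 2*l)*(1/(2*p)) = (-10 + 2*l)/(2*p))
Z(-6, -1*3) + (80 - 1*(-57))*(-15) = (-5 - 1*3)/(-6) + (80 - 1*(-57))*(-15) = -(-5 - 3)/6 + (80 + 57)*(-15) = -⅙*(-8) + 137*(-15) = 4/3 - 2055 = -6161/3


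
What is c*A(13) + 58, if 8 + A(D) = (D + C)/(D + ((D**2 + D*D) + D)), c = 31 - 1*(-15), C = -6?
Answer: -8037/26 ≈ -309.12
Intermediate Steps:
c = 46 (c = 31 + 15 = 46)
A(D) = -8 + (-6 + D)/(2*D + 2*D**2) (A(D) = -8 + (D - 6)/(D + ((D**2 + D*D) + D)) = -8 + (-6 + D)/(D + ((D**2 + D**2) + D)) = -8 + (-6 + D)/(D + (2*D**2 + D)) = -8 + (-6 + D)/(D + (D + 2*D**2)) = -8 + (-6 + D)/(2*D + 2*D**2))
c*A(13) + 58 = 46*((1/2)*(-6 - 16*13**2 - 15*13)/(13*(1 + 13))) + 58 = 46*((1/2)*(1/13)*(-6 - 16*169 - 195)/14) + 58 = 46*((1/2)*(1/13)*(1/14)*(-6 - 2704 - 195)) + 58 = 46*((1/2)*(1/13)*(1/14)*(-2905)) + 58 = 46*(-415/52) + 58 = -9545/26 + 58 = -8037/26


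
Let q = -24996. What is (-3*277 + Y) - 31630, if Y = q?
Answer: -57457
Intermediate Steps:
Y = -24996
(-3*277 + Y) - 31630 = (-3*277 - 24996) - 31630 = (-831 - 24996) - 31630 = -25827 - 31630 = -57457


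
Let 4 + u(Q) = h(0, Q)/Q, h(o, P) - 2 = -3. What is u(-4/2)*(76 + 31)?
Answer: -749/2 ≈ -374.50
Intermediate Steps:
h(o, P) = -1 (h(o, P) = 2 - 3 = -1)
u(Q) = -4 - 1/Q
u(-4/2)*(76 + 31) = (-4 - 1/((-4/2)))*(76 + 31) = (-4 - 1/((-4*½)))*107 = (-4 - 1/(-2))*107 = (-4 - 1*(-½))*107 = (-4 + ½)*107 = -7/2*107 = -749/2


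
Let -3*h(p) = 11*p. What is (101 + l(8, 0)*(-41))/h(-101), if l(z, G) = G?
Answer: 3/11 ≈ 0.27273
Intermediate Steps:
h(p) = -11*p/3
(101 + l(8, 0)*(-41))/h(-101) = (101 + 0*(-41))/((-11/3*(-101))) = (101 + 0)/(1111/3) = 101*(3/1111) = 3/11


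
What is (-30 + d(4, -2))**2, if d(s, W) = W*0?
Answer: 900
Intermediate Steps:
d(s, W) = 0
(-30 + d(4, -2))**2 = (-30 + 0)**2 = (-30)**2 = 900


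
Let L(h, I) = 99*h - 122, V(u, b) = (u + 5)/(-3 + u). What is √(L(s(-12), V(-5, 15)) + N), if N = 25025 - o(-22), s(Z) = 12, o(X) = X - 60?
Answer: √26173 ≈ 161.78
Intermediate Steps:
o(X) = -60 + X
N = 25107 (N = 25025 - (-60 - 22) = 25025 - 1*(-82) = 25025 + 82 = 25107)
V(u, b) = (5 + u)/(-3 + u)
L(h, I) = -122 + 99*h
√(L(s(-12), V(-5, 15)) + N) = √((-122 + 99*12) + 25107) = √((-122 + 1188) + 25107) = √(1066 + 25107) = √26173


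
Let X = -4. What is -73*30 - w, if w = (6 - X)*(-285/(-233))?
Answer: -513120/233 ≈ -2202.2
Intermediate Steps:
w = 2850/233 (w = (6 - 1*(-4))*(-285/(-233)) = (6 + 4)*(-285*(-1/233)) = 10*(285/233) = 2850/233 ≈ 12.232)
-73*30 - w = -73*30 - 1*2850/233 = -2190 - 2850/233 = -513120/233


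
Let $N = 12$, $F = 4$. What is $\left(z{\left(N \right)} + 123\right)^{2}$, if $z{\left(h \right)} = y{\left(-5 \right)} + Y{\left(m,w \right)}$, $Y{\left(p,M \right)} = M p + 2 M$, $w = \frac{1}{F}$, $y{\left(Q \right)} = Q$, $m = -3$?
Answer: $\frac{221841}{16} \approx 13865.0$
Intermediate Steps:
$w = \frac{1}{4} \approx 0.25$
$Y{\left(p,M \right)} = 2 M + M p$
$z{\left(h \right)} = - \frac{21}{4}$ ($z{\left(h \right)} = -5 + \frac{2 - 3}{4} = -5 + \frac{1}{4} \left(-1\right) = -5 - \frac{1}{4} = - \frac{21}{4}$)
$\left(z{\left(N \right)} + 123\right)^{2} = \left(- \frac{21}{4} + 123\right)^{2} = \left(\frac{471}{4}\right)^{2} = \frac{221841}{16}$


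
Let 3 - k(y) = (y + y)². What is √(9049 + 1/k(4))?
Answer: 6*√935313/61 ≈ 95.126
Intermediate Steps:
k(y) = 3 - 4*y² (k(y) = 3 - (y + y)² = 3 - (2*y)² = 3 - 4*y²)
√(9049 + 1/k(4)) = √(9049 + 1/(3 - 4*4²)) = √(9049 + 1/(3 - 4*16)) = √(9049 + 1/(3 - 64)) = √(9049 + 1/(-61)) = √(9049 - 1/61) = √(551988/61) = 6*√935313/61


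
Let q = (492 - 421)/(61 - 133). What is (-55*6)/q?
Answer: 23760/71 ≈ 334.65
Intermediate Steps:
q = -71/72 (q = 71/(-72) = 71*(-1/72) = -71/72 ≈ -0.98611)
(-55*6)/q = (-55*6)/(-71/72) = -330*(-72/71) = 23760/71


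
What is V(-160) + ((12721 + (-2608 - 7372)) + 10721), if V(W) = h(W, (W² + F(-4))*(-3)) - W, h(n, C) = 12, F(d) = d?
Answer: 13634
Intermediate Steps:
V(W) = 12 - W
V(-160) + ((12721 + (-2608 - 7372)) + 10721) = (12 - 1*(-160)) + ((12721 + (-2608 - 7372)) + 10721) = (12 + 160) + ((12721 - 9980) + 10721) = 172 + (2741 + 10721) = 172 + 13462 = 13634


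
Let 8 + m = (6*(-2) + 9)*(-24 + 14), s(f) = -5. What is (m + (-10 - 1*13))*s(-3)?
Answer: 5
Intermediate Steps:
m = 22 (m = -8 + (6*(-2) + 9)*(-24 + 14) = -8 + (-12 + 9)*(-10) = -8 - 3*(-10) = -8 + 30 = 22)
(m + (-10 - 1*13))*s(-3) = (22 + (-10 - 1*13))*(-5) = (22 + (-10 - 13))*(-5) = (22 - 23)*(-5) = -1*(-5) = 5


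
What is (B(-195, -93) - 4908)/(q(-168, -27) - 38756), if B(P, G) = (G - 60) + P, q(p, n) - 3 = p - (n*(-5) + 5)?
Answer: 5256/39061 ≈ 0.13456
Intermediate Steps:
q(p, n) = -2 + p + 5*n (q(p, n) = 3 + (p - (n*(-5) + 5)) = 3 + (p - (-5*n + 5)) = 3 + (p - (5 - 5*n)) = 3 + (p + (-5 + 5*n)) = 3 + (-5 + p + 5*n) = -2 + p + 5*n)
B(P, G) = -60 + G + P (B(P, G) = (-60 + G) + P = -60 + G + P)
(B(-195, -93) - 4908)/(q(-168, -27) - 38756) = ((-60 - 93 - 195) - 4908)/((-2 - 168 + 5*(-27)) - 38756) = (-348 - 4908)/((-2 - 168 - 135) - 38756) = -5256/(-305 - 38756) = -5256/(-39061) = -5256*(-1/39061) = 5256/39061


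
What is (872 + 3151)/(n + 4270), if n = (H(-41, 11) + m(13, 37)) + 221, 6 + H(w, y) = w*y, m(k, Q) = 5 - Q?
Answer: 1341/1334 ≈ 1.0052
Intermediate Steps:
H(w, y) = -6 + w*y
n = -268 (n = ((-6 - 41*11) + (5 - 1*37)) + 221 = ((-6 - 451) + (5 - 37)) + 221 = (-457 - 32) + 221 = -489 + 221 = -268)
(872 + 3151)/(n + 4270) = (872 + 3151)/(-268 + 4270) = 4023/4002 = 4023*(1/4002) = 1341/1334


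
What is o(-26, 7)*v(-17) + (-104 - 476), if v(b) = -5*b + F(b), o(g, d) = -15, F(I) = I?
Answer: -1600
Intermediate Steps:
v(b) = -4*b (v(b) = -5*b + b = -4*b)
o(-26, 7)*v(-17) + (-104 - 476) = -(-60)*(-17) + (-104 - 476) = -15*68 - 580 = -1020 - 580 = -1600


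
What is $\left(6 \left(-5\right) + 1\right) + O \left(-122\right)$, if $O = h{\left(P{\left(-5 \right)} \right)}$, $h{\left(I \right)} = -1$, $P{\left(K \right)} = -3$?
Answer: $93$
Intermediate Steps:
$O = -1$
$\left(6 \left(-5\right) + 1\right) + O \left(-122\right) = \left(6 \left(-5\right) + 1\right) - -122 = \left(-30 + 1\right) + 122 = -29 + 122 = 93$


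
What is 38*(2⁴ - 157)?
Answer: -5358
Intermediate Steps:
38*(2⁴ - 157) = 38*(16 - 157) = 38*(-141) = -5358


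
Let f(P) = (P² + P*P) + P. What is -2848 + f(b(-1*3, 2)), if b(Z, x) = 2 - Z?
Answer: -2793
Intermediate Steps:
f(P) = P + 2*P² (f(P) = (P² + P²) + P = 2*P² + P = P + 2*P²)
-2848 + f(b(-1*3, 2)) = -2848 + (2 - (-1)*3)*(1 + 2*(2 - (-1)*3)) = -2848 + (2 - 1*(-3))*(1 + 2*(2 - 1*(-3))) = -2848 + (2 + 3)*(1 + 2*(2 + 3)) = -2848 + 5*(1 + 2*5) = -2848 + 5*(1 + 10) = -2848 + 5*11 = -2848 + 55 = -2793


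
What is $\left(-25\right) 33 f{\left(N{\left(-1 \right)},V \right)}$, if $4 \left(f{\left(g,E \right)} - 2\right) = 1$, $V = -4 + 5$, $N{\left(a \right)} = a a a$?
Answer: $- \frac{7425}{4} \approx -1856.3$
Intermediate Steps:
$N{\left(a \right)} = a^{3}$ ($N{\left(a \right)} = a^{2} a = a^{3}$)
$V = 1$
$f{\left(g,E \right)} = \frac{9}{4}$ ($f{\left(g,E \right)} = 2 + \frac{1}{4} \cdot 1 = 2 + \frac{1}{4} = \frac{9}{4}$)
$\left(-25\right) 33 f{\left(N{\left(-1 \right)},V \right)} = \left(-25\right) 33 \cdot \frac{9}{4} = \left(-825\right) \frac{9}{4} = - \frac{7425}{4}$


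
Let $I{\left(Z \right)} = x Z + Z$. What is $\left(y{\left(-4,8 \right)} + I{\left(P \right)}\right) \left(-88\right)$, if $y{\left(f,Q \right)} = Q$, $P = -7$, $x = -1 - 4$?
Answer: $-3168$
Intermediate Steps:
$x = -5$ ($x = -1 - 4 = -5$)
$I{\left(Z \right)} = - 4 Z$ ($I{\left(Z \right)} = - 5 Z + Z = - 4 Z$)
$\left(y{\left(-4,8 \right)} + I{\left(P \right)}\right) \left(-88\right) = \left(8 - -28\right) \left(-88\right) = \left(8 + 28\right) \left(-88\right) = 36 \left(-88\right) = -3168$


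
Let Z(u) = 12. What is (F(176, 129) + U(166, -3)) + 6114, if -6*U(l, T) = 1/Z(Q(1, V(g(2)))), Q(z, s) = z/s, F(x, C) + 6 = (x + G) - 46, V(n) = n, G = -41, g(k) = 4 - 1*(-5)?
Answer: 446183/72 ≈ 6197.0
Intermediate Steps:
g(k) = 9 (g(k) = 4 + 5 = 9)
F(x, C) = -93 + x (F(x, C) = -6 + ((x - 41) - 46) = -6 + ((-41 + x) - 46) = -6 + (-87 + x) = -93 + x)
U(l, T) = -1/72 (U(l, T) = -1/6/12 = -1/6*1/12 = -1/72)
(F(176, 129) + U(166, -3)) + 6114 = ((-93 + 176) - 1/72) + 6114 = (83 - 1/72) + 6114 = 5975/72 + 6114 = 446183/72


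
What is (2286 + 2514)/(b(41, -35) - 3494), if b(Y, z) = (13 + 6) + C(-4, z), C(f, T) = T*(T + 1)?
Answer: -960/457 ≈ -2.1007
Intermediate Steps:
C(f, T) = T*(1 + T)
b(Y, z) = 19 + z*(1 + z) (b(Y, z) = (13 + 6) + z*(1 + z) = 19 + z*(1 + z))
(2286 + 2514)/(b(41, -35) - 3494) = (2286 + 2514)/((19 - 35*(1 - 35)) - 3494) = 4800/((19 - 35*(-34)) - 3494) = 4800/((19 + 1190) - 3494) = 4800/(1209 - 3494) = 4800/(-2285) = 4800*(-1/2285) = -960/457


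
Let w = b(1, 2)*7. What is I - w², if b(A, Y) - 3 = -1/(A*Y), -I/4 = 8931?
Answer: -144121/4 ≈ -36030.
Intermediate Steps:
I = -35724 (I = -4*8931 = -35724)
b(A, Y) = 3 - 1/(A*Y)
w = 35/2 (w = (3 - 1/(1*2))*7 = (3 - 1*1*½)*7 = (3 - ½)*7 = (5/2)*7 = 35/2 ≈ 17.500)
I - w² = -35724 - (35/2)² = -35724 - 1*1225/4 = -35724 - 1225/4 = -144121/4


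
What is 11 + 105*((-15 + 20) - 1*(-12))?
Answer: 1796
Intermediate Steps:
11 + 105*((-15 + 20) - 1*(-12)) = 11 + 105*(5 + 12) = 11 + 105*17 = 11 + 1785 = 1796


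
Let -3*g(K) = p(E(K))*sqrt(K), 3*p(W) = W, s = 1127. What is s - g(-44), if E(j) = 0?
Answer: 1127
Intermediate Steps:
p(W) = W/3
g(K) = 0 (g(K) = -(1/3)*0*sqrt(K)/3 = -0*sqrt(K) = -1/3*0 = 0)
s - g(-44) = 1127 - 1*0 = 1127 + 0 = 1127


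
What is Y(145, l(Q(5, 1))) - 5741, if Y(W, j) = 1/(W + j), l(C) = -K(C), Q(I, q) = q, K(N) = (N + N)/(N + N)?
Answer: -826703/144 ≈ -5741.0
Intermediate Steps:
K(N) = 1 (K(N) = (2*N)/((2*N)) = (2*N)*(1/(2*N)) = 1)
l(C) = -1 (l(C) = -1*1 = -1)
Y(145, l(Q(5, 1))) - 5741 = 1/(145 - 1) - 5741 = 1/144 - 5741 = -826703/144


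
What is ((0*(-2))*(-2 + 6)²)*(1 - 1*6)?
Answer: 0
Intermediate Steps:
((0*(-2))*(-2 + 6)²)*(1 - 1*6) = (0*4²)*(1 - 6) = (0*16)*(-5) = 0*(-5) = 0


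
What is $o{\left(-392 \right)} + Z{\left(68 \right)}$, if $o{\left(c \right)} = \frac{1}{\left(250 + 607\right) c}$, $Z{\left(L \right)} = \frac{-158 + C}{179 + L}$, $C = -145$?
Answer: $- \frac{101791279}{82978168} \approx -1.2267$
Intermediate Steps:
$Z{\left(L \right)} = - \frac{303}{179 + L}$ ($Z{\left(L \right)} = \frac{-158 - 145}{179 + L} = - \frac{303}{179 + L}$)
$o{\left(c \right)} = \frac{1}{857 c}$
$o{\left(-392 \right)} + Z{\left(68 \right)} = \frac{1}{857 \left(-392\right)} - \frac{303}{179 + 68} = \frac{1}{857} \left(- \frac{1}{392}\right) - \frac{303}{247} = - \frac{1}{335944} - \frac{303}{247} = - \frac{101791279}{82978168}$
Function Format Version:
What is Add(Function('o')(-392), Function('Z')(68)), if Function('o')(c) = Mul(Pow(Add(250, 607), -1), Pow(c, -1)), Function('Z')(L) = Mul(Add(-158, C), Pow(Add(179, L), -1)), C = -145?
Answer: Rational(-101791279, 82978168) ≈ -1.2267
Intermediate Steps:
Function('Z')(L) = Mul(-303, Pow(Add(179, L), -1)) (Function('Z')(L) = Mul(Add(-158, -145), Pow(Add(179, L), -1)) = Mul(-303, Pow(Add(179, L), -1)))
Function('o')(c) = Mul(Rational(1, 857), Pow(c, -1)) (Function('o')(c) = Mul(Pow(857, -1), Pow(c, -1)) = Mul(Rational(1, 857), Pow(c, -1)))
Add(Function('o')(-392), Function('Z')(68)) = Add(Mul(Rational(1, 857), Pow(-392, -1)), Mul(-303, Pow(Add(179, 68), -1))) = Add(Mul(Rational(1, 857), Rational(-1, 392)), Mul(-303, Pow(247, -1))) = Add(Rational(-1, 335944), Mul(-303, Rational(1, 247))) = Add(Rational(-1, 335944), Rational(-303, 247)) = Rational(-101791279, 82978168)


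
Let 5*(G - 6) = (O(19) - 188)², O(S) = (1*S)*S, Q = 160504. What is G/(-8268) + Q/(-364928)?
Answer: -549003541/471441360 ≈ -1.1645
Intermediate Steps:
O(S) = S² (O(S) = S*S = S²)
G = 29959/5 (G = 6 + (19² - 188)²/5 = 6 + (361 - 188)²/5 = 6 + (⅕)*173² = 6 + (⅕)*29929 = 6 + 29929/5 = 29959/5 ≈ 5991.8)
G/(-8268) + Q/(-364928) = (29959/5)/(-8268) + 160504/(-364928) = (29959/5)*(-1/8268) + 160504*(-1/364928) = -29959/41340 - 20063/45616 = -549003541/471441360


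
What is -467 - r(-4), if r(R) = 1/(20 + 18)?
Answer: -17747/38 ≈ -467.03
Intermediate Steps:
r(R) = 1/38
-467 - r(-4) = -467 - 1*1/38 = -467 - 1/38 = -17747/38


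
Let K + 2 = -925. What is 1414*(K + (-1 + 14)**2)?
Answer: -1071812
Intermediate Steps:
K = -927 (K = -2 - 925 = -927)
1414*(K + (-1 + 14)**2) = 1414*(-927 + (-1 + 14)**2) = 1414*(-927 + 13**2) = 1414*(-927 + 169) = 1414*(-758) = -1071812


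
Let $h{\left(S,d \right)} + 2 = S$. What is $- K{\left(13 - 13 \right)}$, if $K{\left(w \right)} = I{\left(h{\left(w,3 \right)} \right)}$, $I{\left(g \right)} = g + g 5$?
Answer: $12$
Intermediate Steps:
$h{\left(S,d \right)} = -2 + S$
$I{\left(g \right)} = 6 g$ ($I{\left(g \right)} = g + 5 g = 6 g$)
$K{\left(w \right)} = -12 + 6 w$ ($K{\left(w \right)} = 6 \left(-2 + w\right) = -12 + 6 w$)
$- K{\left(13 - 13 \right)} = - (-12 + 6 \left(13 - 13\right)) = - (-12 + 6 \cdot 0) = - (-12 + 0) = \left(-1\right) \left(-12\right) = 12$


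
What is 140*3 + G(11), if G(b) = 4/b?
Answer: 4624/11 ≈ 420.36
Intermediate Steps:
140*3 + G(11) = 140*3 + 4/11 = 420 + 4*(1/11) = 420 + 4/11 = 4624/11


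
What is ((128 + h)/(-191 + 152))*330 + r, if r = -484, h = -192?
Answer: 748/13 ≈ 57.538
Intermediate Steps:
((128 + h)/(-191 + 152))*330 + r = ((128 - 192)/(-191 + 152))*330 - 484 = -64/(-39)*330 - 484 = -64*(-1/39)*330 - 484 = (64/39)*330 - 484 = 7040/13 - 484 = 748/13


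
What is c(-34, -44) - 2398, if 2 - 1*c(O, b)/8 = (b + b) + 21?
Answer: -1846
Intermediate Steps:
c(O, b) = -152 - 16*b (c(O, b) = 16 - 8*((b + b) + 21) = 16 - 8*(2*b + 21) = 16 - 8*(21 + 2*b) = 16 + (-168 - 16*b) = -152 - 16*b)
c(-34, -44) - 2398 = (-152 - 16*(-44)) - 2398 = (-152 + 704) - 2398 = 552 - 2398 = -1846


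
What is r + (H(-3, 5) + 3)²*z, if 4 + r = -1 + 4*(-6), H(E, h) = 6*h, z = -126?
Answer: -137243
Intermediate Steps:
r = -29 (r = -4 + (-1 + 4*(-6)) = -4 + (-1 - 24) = -4 - 25 = -29)
r + (H(-3, 5) + 3)²*z = -29 + (6*5 + 3)²*(-126) = -29 + (30 + 3)²*(-126) = -29 + 33²*(-126) = -29 + 1089*(-126) = -29 - 137214 = -137243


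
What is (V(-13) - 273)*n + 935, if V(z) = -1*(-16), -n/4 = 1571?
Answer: 1615923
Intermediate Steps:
n = -6284 (n = -4*1571 = -6284)
V(z) = 16
(V(-13) - 273)*n + 935 = (16 - 273)*(-6284) + 935 = -257*(-6284) + 935 = 1614988 + 935 = 1615923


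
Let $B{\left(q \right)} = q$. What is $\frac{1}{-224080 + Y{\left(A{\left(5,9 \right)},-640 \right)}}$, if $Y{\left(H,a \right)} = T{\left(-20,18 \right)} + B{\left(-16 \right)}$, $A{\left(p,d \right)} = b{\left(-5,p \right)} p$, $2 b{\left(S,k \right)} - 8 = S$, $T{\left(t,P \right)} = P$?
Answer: $- \frac{1}{224078} \approx -4.4627 \cdot 10^{-6}$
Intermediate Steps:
$b{\left(S,k \right)} = 4 + \frac{S}{2}$
$A{\left(p,d \right)} = \frac{3 p}{2}$ ($A{\left(p,d \right)} = \left(4 + \frac{1}{2} \left(-5\right)\right) p = \left(4 - \frac{5}{2}\right) p = \frac{3 p}{2}$)
$Y{\left(H,a \right)} = 2$ ($Y{\left(H,a \right)} = 18 - 16 = 2$)
$\frac{1}{-224080 + Y{\left(A{\left(5,9 \right)},-640 \right)}} = \frac{1}{-224080 + 2} = \frac{1}{-224078} = - \frac{1}{224078}$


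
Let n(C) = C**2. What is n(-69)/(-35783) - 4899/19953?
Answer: -90099050/237992733 ≈ -0.37858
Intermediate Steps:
n(-69)/(-35783) - 4899/19953 = (-69)**2/(-35783) - 4899/19953 = 4761*(-1/35783) - 4899*1/19953 = -4761/35783 - 1633/6651 = -90099050/237992733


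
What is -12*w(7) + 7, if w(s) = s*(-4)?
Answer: 343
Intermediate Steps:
w(s) = -4*s
-12*w(7) + 7 = -(-48)*7 + 7 = -12*(-28) + 7 = 336 + 7 = 343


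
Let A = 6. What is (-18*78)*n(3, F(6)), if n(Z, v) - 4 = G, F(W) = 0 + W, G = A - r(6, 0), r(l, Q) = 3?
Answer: -9828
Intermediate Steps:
G = 3 (G = 6 - 1*3 = 6 - 3 = 3)
F(W) = W
n(Z, v) = 7 (n(Z, v) = 4 + 3 = 7)
(-18*78)*n(3, F(6)) = -18*78*7 = -1404*7 = -9828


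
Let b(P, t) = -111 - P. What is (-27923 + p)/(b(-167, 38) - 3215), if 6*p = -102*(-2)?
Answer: 27889/3159 ≈ 8.8284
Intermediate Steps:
p = 34 (p = (-102*(-2))/6 = (1/6)*204 = 34)
(-27923 + p)/(b(-167, 38) - 3215) = (-27923 + 34)/((-111 - 1*(-167)) - 3215) = -27889/((-111 + 167) - 3215) = -27889/(56 - 3215) = -27889/(-3159) = -27889*(-1/3159) = 27889/3159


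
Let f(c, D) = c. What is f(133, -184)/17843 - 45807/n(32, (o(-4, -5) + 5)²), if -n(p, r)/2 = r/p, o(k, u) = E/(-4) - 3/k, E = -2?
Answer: 29891094883/1593125 ≈ 18763.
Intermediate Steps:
o(k, u) = ½ - 3/k (o(k, u) = -2/(-4) - 3/k = -2*(-¼) - 3/k = ½ - 3/k)
n(p, r) = -2*r/p
f(133, -184)/17843 - 45807/n(32, (o(-4, -5) + 5)²) = 133/17843 - 45807*(-16/((½)*(-6 - 4)/(-4) + 5)²) = 133*(1/17843) - 45807*(-16/((½)*(-¼)*(-10) + 5)²) = 19/2549 - 45807*(-16/(5/4 + 5)²) = 19/2549 - 45807/((-2*(25/4)²*1/32)) = 19/2549 - 45807/((-2*625/16*1/32)) = 19/2549 - 45807/(-625/256) = 19/2549 - 45807*(-256/625) = 19/2549 + 11726592/625 = 29891094883/1593125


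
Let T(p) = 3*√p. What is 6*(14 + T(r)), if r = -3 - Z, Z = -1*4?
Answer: 102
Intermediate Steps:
Z = -4
r = 1 (r = -3 - 1*(-4) = -3 + 4 = 1)
6*(14 + T(r)) = 6*(14 + 3*√1) = 6*(14 + 3*1) = 6*(14 + 3) = 6*17 = 102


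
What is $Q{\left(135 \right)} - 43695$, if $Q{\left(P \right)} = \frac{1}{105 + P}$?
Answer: $- \frac{10486799}{240} \approx -43695.0$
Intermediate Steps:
$Q{\left(135 \right)} - 43695 = \frac{1}{105 + 135} - 43695 = \frac{1}{240} - 43695 = - \frac{10486799}{240}$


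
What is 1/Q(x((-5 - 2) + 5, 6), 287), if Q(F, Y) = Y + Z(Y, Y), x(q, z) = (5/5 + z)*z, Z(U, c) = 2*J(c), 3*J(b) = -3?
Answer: 1/285 ≈ 0.0035088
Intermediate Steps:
J(b) = -1 (J(b) = (⅓)*(-3) = -1)
Z(U, c) = -2 (Z(U, c) = 2*(-1) = -2)
x(q, z) = z*(1 + z) (x(q, z) = (5*(⅕) + z)*z = (1 + z)*z = z*(1 + z))
Q(F, Y) = -2 + Y (Q(F, Y) = Y - 2 = -2 + Y)
1/Q(x((-5 - 2) + 5, 6), 287) = 1/(-2 + 287) = 1/285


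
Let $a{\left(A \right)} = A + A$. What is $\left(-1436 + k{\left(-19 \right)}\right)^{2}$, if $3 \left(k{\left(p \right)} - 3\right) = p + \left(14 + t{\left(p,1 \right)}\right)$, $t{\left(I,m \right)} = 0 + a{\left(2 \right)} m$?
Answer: $\frac{18490000}{9} \approx 2.0544 \cdot 10^{6}$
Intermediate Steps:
$a{\left(A \right)} = 2 A$
$t{\left(I,m \right)} = 4 m$ ($t{\left(I,m \right)} = 0 + 2 \cdot 2 m = 0 + 4 m = 4 m$)
$k{\left(p \right)} = 9 + \frac{p}{3}$ ($k{\left(p \right)} = 3 + \frac{p + \left(14 + 4 \cdot 1\right)}{3} = 3 + \frac{p + \left(14 + 4\right)}{3} = 3 + \frac{p + 18}{3} = 3 + \frac{18 + p}{3} = 3 + \left(6 + \frac{p}{3}\right) = 9 + \frac{p}{3}$)
$\left(-1436 + k{\left(-19 \right)}\right)^{2} = \left(-1436 + \left(9 + \frac{1}{3} \left(-19\right)\right)\right)^{2} = \left(-1436 + \left(9 - \frac{19}{3}\right)\right)^{2} = \left(-1436 + \frac{8}{3}\right)^{2} = \left(- \frac{4300}{3}\right)^{2} = \frac{18490000}{9}$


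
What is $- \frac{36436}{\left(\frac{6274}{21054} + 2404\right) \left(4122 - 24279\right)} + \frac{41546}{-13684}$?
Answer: $- \frac{3531744053242407}{1163538152092910} \approx -3.0353$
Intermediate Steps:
$- \frac{36436}{\left(\frac{6274}{21054} + 2404\right) \left(4122 - 24279\right)} + \frac{41546}{-13684} = - \frac{36436}{\left(6274 \cdot \frac{1}{21054} + 2404\right) \left(-20157\right)} + 41546 \left(- \frac{1}{13684}\right) = - \frac{36436}{\left(\frac{3137}{10527} + 2404\right) \left(-20157\right)} - \frac{20773}{6842} = - \frac{36436}{\frac{25310045}{10527} \left(-20157\right)} - \frac{20773}{6842} = - \frac{36436}{- \frac{170058192355}{3509}} - \frac{20773}{6842} = \left(-36436\right) \left(- \frac{3509}{170058192355}\right) - \frac{20773}{6842} = \frac{127853924}{170058192355} - \frac{20773}{6842} = - \frac{3531744053242407}{1163538152092910}$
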